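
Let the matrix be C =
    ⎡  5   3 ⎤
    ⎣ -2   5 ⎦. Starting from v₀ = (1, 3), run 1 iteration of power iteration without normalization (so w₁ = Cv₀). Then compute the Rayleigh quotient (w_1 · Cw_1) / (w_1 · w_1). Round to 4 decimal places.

w1 = Cv₀ = (14, 13)
Cw1 = (109, 37)
w1·Cw1 = 14·109 + 13·37 = 2007; w1·w1 = 14·14 + 13·13 = 365
λ ≈ 2007/365 = 5.4986

5.4986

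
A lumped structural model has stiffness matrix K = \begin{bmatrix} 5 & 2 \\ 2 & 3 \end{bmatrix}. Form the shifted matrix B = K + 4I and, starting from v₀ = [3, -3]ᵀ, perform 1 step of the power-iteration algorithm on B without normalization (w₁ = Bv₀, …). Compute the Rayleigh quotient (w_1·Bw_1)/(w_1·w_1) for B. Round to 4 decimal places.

μ ≈ 6.4324

B = K + 4I has rows (9, 2); (2, 7)
w1 = Bv₀ = (21, -15)
Bw1 = (159, -63)
w1·Bw1 = 4284; w1·w1 = 666; μ ≈ 4284/666 = 6.4324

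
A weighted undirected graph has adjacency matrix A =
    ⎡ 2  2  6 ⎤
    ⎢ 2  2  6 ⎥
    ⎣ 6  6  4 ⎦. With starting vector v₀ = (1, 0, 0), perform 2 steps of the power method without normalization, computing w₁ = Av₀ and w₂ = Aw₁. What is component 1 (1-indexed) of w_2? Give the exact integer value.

w1 = Av₀ = (2, 2, 6)
w2 = Aw1 = (44, 44, 48)
The requested component of w2 is 44.

44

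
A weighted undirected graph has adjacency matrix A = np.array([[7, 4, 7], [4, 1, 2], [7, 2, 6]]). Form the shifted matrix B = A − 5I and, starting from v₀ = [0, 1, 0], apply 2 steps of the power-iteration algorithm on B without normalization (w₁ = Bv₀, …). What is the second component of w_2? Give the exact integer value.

36

B = A − 5I has rows (2, 4, 7); (4, -4, 2); (7, 2, 1)
w1 = Bv₀ = (2·0 + 4·1 + 7·0; 4·0 + (-4)·1 + 2·0; 7·0 + 2·1 + 1·0) = (4, -4, 2)
w2 = Bw1 = (2·4 + 4·(-4) + 7·2; 4·4 + (-4)·(-4) + 2·2; 7·4 + 2·(-4) + 1·2) = (6, 36, 22)
Requested component of w2: 36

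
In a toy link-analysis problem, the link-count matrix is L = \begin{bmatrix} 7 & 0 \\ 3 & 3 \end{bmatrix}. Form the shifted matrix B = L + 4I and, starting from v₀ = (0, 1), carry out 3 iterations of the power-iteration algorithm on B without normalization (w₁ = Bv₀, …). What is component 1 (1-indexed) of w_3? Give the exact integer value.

B = L + 4I has rows (11, 0); (3, 7)
w1 = Bv₀ = (0, 7)
w2 = Bw1 = (0, 49)
w3 = Bw2 = (0, 343)
Requested component of w3: 0

0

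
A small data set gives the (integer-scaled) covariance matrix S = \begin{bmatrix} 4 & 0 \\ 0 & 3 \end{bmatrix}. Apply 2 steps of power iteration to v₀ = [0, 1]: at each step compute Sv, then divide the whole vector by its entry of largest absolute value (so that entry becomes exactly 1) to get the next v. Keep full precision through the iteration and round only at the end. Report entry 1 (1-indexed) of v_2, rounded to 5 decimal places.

Sv0 = (0.000000, 3.000000); divide by 3.000000 → v1 = (0.000000, 1.000000)
Sv1 = (0.000000, 3.000000); divide by 3.000000 → v2 = (0.000000, 1.000000)
Requested entry of v2: 0/9 = 0.00000

0.00000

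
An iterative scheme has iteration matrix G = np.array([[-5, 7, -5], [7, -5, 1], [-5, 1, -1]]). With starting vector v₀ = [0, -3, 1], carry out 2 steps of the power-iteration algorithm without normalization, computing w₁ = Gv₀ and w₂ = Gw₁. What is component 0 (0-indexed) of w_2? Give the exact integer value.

w1 = Gv₀ = (-26, 16, -4)
w2 = Gw1 = (262, -266, 150)
The requested component of w2 is 262.

262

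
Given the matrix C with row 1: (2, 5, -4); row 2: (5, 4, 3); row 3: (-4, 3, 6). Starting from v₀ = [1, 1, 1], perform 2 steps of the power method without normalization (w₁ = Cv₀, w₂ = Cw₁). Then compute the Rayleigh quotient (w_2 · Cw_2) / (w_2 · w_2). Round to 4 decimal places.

λ ≈ 7.8575

w1 = Cv₀ = (2·1 + 5·1 + (-4)·1; 5·1 + 4·1 + 3·1; (-4)·1 + 3·1 + 6·1) = (3, 12, 5)
w2 = Cw1 = (2·3 + 5·12 + (-4)·5; 5·3 + 4·12 + 3·5; (-4)·3 + 3·12 + 6·5) = (46, 78, 54)
Cw2 = (266, 704, 374)
w2·Cw2 = 46·266 + 78·704 + 54·374 = 87344; w2·w2 = 46·46 + 78·78 + 54·54 = 11116
λ ≈ 87344/11116 = 7.8575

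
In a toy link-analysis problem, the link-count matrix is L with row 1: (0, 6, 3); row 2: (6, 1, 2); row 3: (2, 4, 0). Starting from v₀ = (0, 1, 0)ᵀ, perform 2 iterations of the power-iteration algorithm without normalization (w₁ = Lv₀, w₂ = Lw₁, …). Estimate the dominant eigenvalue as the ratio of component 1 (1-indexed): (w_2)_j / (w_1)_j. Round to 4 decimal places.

w1 = Lv₀ = (0·0 + 6·1 + 3·0; 6·0 + 1·1 + 2·0; 2·0 + 4·1 + 0·0) = (6, 1, 4)
w2 = Lw1 = (0·6 + 6·1 + 3·4; 6·6 + 1·1 + 2·4; 2·6 + 4·1 + 0·4) = (18, 45, 16)
Ratio at component: 18 / 6 = 3.0000

λ ≈ 3.0000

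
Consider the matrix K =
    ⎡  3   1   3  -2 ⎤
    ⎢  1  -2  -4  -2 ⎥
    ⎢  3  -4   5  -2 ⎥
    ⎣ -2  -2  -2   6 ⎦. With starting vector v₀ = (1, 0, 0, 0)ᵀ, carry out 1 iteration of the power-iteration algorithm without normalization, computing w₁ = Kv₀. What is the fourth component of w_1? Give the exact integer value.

w1 = Kv₀ = (3·1 + 1·0 + 3·0 + (-2)·0; 1·1 + (-2)·0 + (-4)·0 + (-2)·0; 3·1 + (-4)·0 + 5·0 + (-2)·0; (-2)·1 + (-2)·0 + (-2)·0 + 6·0) = (3, 1, 3, -2)
The requested component of w1 is -2.

-2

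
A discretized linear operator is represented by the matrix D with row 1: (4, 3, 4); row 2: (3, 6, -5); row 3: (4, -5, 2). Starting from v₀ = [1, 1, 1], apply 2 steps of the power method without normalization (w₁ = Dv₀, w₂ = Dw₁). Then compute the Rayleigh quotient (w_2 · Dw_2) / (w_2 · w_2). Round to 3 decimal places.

7.114

w1 = Dv₀ = (4·1 + 3·1 + 4·1; 3·1 + 6·1 + (-5)·1; 4·1 + (-5)·1 + 2·1) = (11, 4, 1)
w2 = Dw1 = (4·11 + 3·4 + 4·1; 3·11 + 6·4 + (-5)·1; 4·11 + (-5)·4 + 2·1) = (60, 52, 26)
Dw2 = (500, 362, 32)
w2·Dw2 = 60·500 + 52·362 + 26·32 = 49656; w2·w2 = 60·60 + 52·52 + 26·26 = 6980
λ ≈ 49656/6980 = 7.114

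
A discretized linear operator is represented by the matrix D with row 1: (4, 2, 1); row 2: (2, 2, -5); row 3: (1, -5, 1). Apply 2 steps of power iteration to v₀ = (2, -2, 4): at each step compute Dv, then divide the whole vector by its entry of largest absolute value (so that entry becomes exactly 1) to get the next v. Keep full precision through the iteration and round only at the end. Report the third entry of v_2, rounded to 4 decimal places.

Dv0 = (8.00000, -20.00000, 16.00000); divide by -20.00000 → v1 = (-0.40000, 1.00000, -0.80000)
Dv1 = (-0.40000, 5.20000, -6.20000); divide by -6.20000 → v2 = (0.06452, -0.83871, 1.00000)
Requested entry of v2: 124/124 = 1.0000

1.0000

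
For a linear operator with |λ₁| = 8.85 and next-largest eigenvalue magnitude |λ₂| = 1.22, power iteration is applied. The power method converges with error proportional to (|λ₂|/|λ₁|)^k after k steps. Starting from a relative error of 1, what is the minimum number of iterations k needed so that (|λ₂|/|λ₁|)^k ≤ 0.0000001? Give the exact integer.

9

|λ₂/λ₁| = 1.22/8.85 = 0.13785
Need k ≥ ln(0.0000001) / ln(0.13785) = -16.1181 / -1.9816 ≈ 8.134
Smallest integer k satisfying the bound: 9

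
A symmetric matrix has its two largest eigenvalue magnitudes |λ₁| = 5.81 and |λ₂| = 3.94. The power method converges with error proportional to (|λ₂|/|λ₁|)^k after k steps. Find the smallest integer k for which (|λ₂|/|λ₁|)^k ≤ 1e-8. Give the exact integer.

48

|λ₂/λ₁| = 3.94/5.81 = 0.67814
Need k ≥ ln(1e-8) / ln(0.67814) = -18.4207 / -0.3884 ≈ 47.427
Smallest integer k satisfying the bound: 48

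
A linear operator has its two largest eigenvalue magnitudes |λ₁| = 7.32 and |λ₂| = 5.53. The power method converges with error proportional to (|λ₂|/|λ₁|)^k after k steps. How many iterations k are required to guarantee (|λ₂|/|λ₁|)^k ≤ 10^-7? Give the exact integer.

|λ₂/λ₁| = 5.53/7.32 = 0.75546
Need k ≥ ln(10^-7) / ln(0.75546) = -16.1181 / -0.2804 ≈ 57.478
Smallest integer k satisfying the bound: 58

58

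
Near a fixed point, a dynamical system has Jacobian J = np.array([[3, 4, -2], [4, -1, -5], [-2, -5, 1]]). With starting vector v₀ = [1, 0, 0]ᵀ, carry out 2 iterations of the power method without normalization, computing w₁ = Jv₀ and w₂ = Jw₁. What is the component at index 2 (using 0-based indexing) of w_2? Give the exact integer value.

w1 = Jv₀ = (3·1 + 4·0 + (-2)·0; 4·1 + (-1)·0 + (-5)·0; (-2)·1 + (-5)·0 + 1·0) = (3, 4, -2)
w2 = Jw1 = (3·3 + 4·4 + (-2)·(-2); 4·3 + (-1)·4 + (-5)·(-2); (-2)·3 + (-5)·4 + 1·(-2)) = (29, 18, -28)
The requested component of w2 is -28.

-28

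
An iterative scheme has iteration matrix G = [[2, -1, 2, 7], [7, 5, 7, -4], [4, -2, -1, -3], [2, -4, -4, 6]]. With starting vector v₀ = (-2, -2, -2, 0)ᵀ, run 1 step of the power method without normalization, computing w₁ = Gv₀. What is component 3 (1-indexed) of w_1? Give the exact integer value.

w1 = Gv₀ = (2·(-2) + (-1)·(-2) + 2·(-2) + 7·0; 7·(-2) + 5·(-2) + 7·(-2) + (-4)·0; 4·(-2) + (-2)·(-2) + (-1)·(-2) + (-3)·0; 2·(-2) + (-4)·(-2) + (-4)·(-2) + 6·0) = (-6, -38, -2, 12)
The requested component of w1 is -2.

-2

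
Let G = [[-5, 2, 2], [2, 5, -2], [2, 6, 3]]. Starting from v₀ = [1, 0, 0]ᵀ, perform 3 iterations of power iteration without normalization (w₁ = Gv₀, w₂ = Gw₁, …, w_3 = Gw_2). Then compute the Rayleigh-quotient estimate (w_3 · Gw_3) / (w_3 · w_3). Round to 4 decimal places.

-5.2849

w1 = Gv₀ = ((-5)·1 + 2·0 + 2·0; 2·1 + 5·0 + (-2)·0; 2·1 + 6·0 + 3·0) = (-5, 2, 2)
w2 = Gw1 = ((-5)·(-5) + 2·2 + 2·2; 2·(-5) + 5·2 + (-2)·2; 2·(-5) + 6·2 + 3·2) = (33, -4, 8)
w3 = Gw2 = (-157, 30, 66)
Gw3 = (977, -296, 64)
w3·Gw3 = (-157)·977 + 30·(-296) + 66·64 = -158045; w3·w3 = (-157)·(-157) + 30·30 + 66·66 = 29905
λ ≈ -158045/29905 = -5.2849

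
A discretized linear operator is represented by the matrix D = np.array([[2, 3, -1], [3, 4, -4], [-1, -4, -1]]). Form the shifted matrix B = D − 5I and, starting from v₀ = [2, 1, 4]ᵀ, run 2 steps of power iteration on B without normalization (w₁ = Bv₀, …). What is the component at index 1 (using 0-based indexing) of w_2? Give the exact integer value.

B = D − 5I has rows (-3, 3, -1); (3, -1, -4); (-1, -4, -6)
w1 = Bv₀ = ((-3)·2 + 3·1 + (-1)·4; 3·2 + (-1)·1 + (-4)·4; (-1)·2 + (-4)·1 + (-6)·4) = (-7, -11, -30)
w2 = Bw1 = ((-3)·(-7) + 3·(-11) + (-1)·(-30); 3·(-7) + (-1)·(-11) + (-4)·(-30); (-1)·(-7) + (-4)·(-11) + (-6)·(-30)) = (18, 110, 231)
Requested component of w2: 110

110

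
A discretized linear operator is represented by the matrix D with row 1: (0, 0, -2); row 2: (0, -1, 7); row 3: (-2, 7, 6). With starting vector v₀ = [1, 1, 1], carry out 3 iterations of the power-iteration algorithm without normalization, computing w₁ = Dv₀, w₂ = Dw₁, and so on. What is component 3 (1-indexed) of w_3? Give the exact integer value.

1213

w1 = Dv₀ = (-2, 6, 11)
w2 = Dw1 = (-22, 71, 112)
w3 = Dw2 = (-224, 713, 1213)
The requested component of w3 is 1213.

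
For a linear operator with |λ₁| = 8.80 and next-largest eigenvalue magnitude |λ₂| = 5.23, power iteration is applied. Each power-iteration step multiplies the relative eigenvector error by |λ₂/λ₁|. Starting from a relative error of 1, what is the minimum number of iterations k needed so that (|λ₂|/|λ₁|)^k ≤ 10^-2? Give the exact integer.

|λ₂/λ₁| = 5.23/8.80 = 0.59432
Need k ≥ ln(10^-2) / ln(0.59432) = -4.6052 / -0.5203 ≈ 8.850
Smallest integer k satisfying the bound: 9

9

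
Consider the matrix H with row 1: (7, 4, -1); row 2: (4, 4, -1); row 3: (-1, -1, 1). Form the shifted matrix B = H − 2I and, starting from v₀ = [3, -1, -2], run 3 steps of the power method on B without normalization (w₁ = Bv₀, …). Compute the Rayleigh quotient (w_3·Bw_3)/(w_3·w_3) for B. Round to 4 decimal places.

B = H − 2I has rows (5, 4, -1); (4, 2, -1); (-1, -1, -1)
w1 = Bv₀ = (5·3 + 4·(-1) + (-1)·(-2); 4·3 + 2·(-1) + (-1)·(-2); (-1)·3 + (-1)·(-1) + (-1)·(-2)) = (13, 12, 0)
w2 = Bw1 = (5·13 + 4·12 + (-1)·0; 4·13 + 2·12 + (-1)·0; (-1)·13 + (-1)·12 + (-1)·0) = (113, 76, -25)
w3 = Bw2 = (894, 629, -164)
Bw3 = (7150, 4998, -1359)
w3·Bw3 = 9758718; w3·w3 = 1221773; μ ≈ 9758718/1221773 = 7.9873

7.9873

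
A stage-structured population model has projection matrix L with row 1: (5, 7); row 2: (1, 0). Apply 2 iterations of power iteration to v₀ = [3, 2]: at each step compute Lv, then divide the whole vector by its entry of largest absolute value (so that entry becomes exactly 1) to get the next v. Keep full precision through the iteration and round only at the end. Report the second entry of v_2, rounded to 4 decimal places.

Lv0 = (29.00000, 3.00000); divide by 29.00000 → v1 = (1.00000, 0.10345)
Lv1 = (5.72414, 1.00000); divide by 5.72414 → v2 = (1.00000, 0.17470)
Requested entry of v2: 29/166 = 0.1747

0.1747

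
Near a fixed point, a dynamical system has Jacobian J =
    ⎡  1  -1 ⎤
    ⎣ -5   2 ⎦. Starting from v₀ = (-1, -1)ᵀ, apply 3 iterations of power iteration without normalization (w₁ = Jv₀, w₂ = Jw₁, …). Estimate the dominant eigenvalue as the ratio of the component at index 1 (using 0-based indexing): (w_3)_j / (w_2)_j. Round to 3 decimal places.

w1 = Jv₀ = (0, 3)
w2 = Jw1 = (-3, 6)
w3 = Jw2 = (-9, 27)
Ratio at component: 27 / 6 = 4.500

λ ≈ 4.500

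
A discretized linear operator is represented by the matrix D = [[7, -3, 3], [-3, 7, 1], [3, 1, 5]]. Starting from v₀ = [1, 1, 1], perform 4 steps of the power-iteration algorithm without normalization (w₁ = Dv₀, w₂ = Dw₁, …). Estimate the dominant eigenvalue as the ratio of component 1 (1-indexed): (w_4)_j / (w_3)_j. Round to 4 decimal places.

9.6900

w1 = Dv₀ = (7·1 + (-3)·1 + 3·1; (-3)·1 + 7·1 + 1·1; 3·1 + 1·1 + 5·1) = (7, 5, 9)
w2 = Dw1 = (7·7 + (-3)·5 + 3·9; (-3)·7 + 7·5 + 1·9; 3·7 + 1·5 + 5·9) = (61, 23, 71)
w3 = Dw2 = (571, 49, 561)
w4 = Dw3 = (5533, -809, 4567)
Ratio at component: 5533 / 571 = 9.6900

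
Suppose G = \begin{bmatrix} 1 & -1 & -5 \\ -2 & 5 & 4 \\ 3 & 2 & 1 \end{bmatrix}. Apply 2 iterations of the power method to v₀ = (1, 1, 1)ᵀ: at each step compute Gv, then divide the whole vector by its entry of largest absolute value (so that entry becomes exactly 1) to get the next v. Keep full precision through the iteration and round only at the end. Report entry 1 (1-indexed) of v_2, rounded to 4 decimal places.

Gv0 = (-5.00000, 7.00000, 6.00000); divide by 7.00000 → v1 = (-0.71429, 1.00000, 0.85714)
Gv1 = (-6.00000, 9.85714, 0.71429); divide by 9.85714 → v2 = (-0.60870, 1.00000, 0.07246)
Requested entry of v2: -42/69 = -0.6087

-0.6087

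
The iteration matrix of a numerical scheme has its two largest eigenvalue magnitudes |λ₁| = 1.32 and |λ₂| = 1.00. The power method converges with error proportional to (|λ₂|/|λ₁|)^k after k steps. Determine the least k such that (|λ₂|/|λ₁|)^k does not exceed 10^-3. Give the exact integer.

|λ₂/λ₁| = 1.00/1.32 = 0.75758
Need k ≥ ln(10^-3) / ln(0.75758) = -6.9078 / -0.2776 ≈ 24.881
Smallest integer k satisfying the bound: 25

25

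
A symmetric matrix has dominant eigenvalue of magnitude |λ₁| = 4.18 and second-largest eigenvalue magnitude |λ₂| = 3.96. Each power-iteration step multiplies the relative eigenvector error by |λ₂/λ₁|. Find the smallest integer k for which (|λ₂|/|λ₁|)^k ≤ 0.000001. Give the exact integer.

256

|λ₂/λ₁| = 3.96/4.18 = 0.94737
Need k ≥ ln(0.000001) / ln(0.94737) = -13.8155 / -0.0541 ≈ 255.525
Smallest integer k satisfying the bound: 256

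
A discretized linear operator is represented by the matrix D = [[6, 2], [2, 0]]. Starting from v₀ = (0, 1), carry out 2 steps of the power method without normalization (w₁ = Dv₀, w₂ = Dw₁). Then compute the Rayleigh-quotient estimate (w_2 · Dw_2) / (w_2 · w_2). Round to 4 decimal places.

λ ≈ 6.6000

w1 = Dv₀ = (2, 0)
w2 = Dw1 = (12, 4)
Dw2 = (80, 24)
w2·Dw2 = 12·80 + 4·24 = 1056; w2·w2 = 12·12 + 4·4 = 160
λ ≈ 1056/160 = 6.6000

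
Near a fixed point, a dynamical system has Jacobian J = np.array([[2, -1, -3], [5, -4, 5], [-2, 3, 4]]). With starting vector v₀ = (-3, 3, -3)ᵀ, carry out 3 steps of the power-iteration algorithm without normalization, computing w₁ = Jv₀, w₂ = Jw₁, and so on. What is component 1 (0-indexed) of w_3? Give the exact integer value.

-1137

w1 = Jv₀ = (2·(-3) + (-1)·3 + (-3)·(-3); 5·(-3) + (-4)·3 + 5·(-3); (-2)·(-3) + 3·3 + 4·(-3)) = (0, -42, 3)
w2 = Jw1 = (2·0 + (-1)·(-42) + (-3)·3; 5·0 + (-4)·(-42) + 5·3; (-2)·0 + 3·(-42) + 4·3) = (33, 183, -114)
w3 = Jw2 = (225, -1137, 27)
The requested component of w3 is -1137.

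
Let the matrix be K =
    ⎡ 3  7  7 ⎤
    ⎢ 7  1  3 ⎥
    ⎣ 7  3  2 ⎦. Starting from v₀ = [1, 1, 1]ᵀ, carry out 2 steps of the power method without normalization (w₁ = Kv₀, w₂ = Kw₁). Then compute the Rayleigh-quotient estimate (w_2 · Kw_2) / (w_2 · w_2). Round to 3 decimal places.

w1 = Kv₀ = (17, 11, 12)
w2 = Kw1 = (212, 166, 176)
Kw2 = (3030, 2178, 2334)
w2·Kw2 = 212·3030 + 166·2178 + 176·2334 = 1414692; w2·w2 = 212·212 + 166·166 + 176·176 = 103476
λ ≈ 1414692/103476 = 13.672

λ ≈ 13.672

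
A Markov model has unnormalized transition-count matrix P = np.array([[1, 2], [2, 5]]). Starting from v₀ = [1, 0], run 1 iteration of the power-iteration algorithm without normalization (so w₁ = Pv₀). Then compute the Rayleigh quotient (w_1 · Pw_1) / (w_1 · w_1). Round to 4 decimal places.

w1 = Pv₀ = (1·1 + 2·0; 2·1 + 5·0) = (1, 2)
Pw1 = (5, 12)
w1·Pw1 = 1·5 + 2·12 = 29; w1·w1 = 1·1 + 2·2 = 5
λ ≈ 29/5 = 5.8000

λ ≈ 5.8000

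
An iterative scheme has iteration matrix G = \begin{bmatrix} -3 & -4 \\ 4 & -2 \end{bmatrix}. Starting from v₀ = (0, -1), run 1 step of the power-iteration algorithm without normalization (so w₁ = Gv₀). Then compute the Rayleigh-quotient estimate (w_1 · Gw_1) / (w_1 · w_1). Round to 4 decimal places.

-2.8000

w1 = Gv₀ = ((-3)·0 + (-4)·(-1); 4·0 + (-2)·(-1)) = (4, 2)
Gw1 = (-20, 12)
w1·Gw1 = 4·(-20) + 2·12 = -56; w1·w1 = 4·4 + 2·2 = 20
λ ≈ -56/20 = -2.8000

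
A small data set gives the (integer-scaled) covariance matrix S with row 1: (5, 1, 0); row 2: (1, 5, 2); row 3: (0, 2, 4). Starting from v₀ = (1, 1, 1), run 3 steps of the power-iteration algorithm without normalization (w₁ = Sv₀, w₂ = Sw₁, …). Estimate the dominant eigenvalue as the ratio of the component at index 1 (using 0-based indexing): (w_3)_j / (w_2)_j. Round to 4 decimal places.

λ ≈ 7.0345

w1 = Sv₀ = (5·1 + 1·1 + 0·1; 1·1 + 5·1 + 2·1; 0·1 + 2·1 + 4·1) = (6, 8, 6)
w2 = Sw1 = (5·6 + 1·8 + 0·6; 1·6 + 5·8 + 2·6; 0·6 + 2·8 + 4·6) = (38, 58, 40)
w3 = Sw2 = (248, 408, 276)
Ratio at component: 408 / 58 = 7.0345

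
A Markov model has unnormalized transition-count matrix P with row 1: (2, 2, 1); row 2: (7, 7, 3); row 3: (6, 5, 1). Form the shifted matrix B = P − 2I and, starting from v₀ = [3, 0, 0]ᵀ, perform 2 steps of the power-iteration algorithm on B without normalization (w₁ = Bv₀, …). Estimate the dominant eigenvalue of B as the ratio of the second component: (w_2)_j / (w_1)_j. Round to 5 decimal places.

7.57143

B = P − 2I has rows (0, 2, 1); (7, 5, 3); (6, 5, -1)
w1 = Bv₀ = (0, 21, 18)
w2 = Bw1 = (60, 159, 87)
Ratio: 159/21 = 7.57143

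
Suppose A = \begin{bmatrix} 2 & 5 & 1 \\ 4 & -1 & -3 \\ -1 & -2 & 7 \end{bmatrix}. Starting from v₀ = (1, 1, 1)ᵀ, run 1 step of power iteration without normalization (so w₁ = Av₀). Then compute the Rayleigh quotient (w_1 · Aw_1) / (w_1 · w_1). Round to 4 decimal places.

3.0000

w1 = Av₀ = (8, 0, 4)
Aw1 = (20, 20, 20)
w1·Aw1 = 8·20 + 0·20 + 4·20 = 240; w1·w1 = 8·8 + 0·0 + 4·4 = 80
λ ≈ 240/80 = 3.0000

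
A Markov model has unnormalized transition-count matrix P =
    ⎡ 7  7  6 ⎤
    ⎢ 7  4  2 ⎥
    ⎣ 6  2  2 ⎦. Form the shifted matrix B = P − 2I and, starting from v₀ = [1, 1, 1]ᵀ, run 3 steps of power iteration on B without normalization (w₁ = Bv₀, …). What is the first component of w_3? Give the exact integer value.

B = P − 2I has rows (5, 7, 6); (7, 2, 2); (6, 2, 0)
w1 = Bv₀ = (5·1 + 7·1 + 6·1; 7·1 + 2·1 + 2·1; 6·1 + 2·1 + 0·1) = (18, 11, 8)
w2 = Bw1 = (5·18 + 7·11 + 6·8; 7·18 + 2·11 + 2·8; 6·18 + 2·11 + 0·8) = (215, 164, 130)
w3 = Bw2 = (3003, 2093, 1618)
Requested component of w3: 3003

3003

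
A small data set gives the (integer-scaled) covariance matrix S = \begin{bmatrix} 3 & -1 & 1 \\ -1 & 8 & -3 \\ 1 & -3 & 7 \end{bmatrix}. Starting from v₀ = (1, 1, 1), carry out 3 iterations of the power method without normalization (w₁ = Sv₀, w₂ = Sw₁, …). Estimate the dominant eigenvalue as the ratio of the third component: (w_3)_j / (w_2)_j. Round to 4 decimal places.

λ ≈ 5.7692

w1 = Sv₀ = (3·1 + (-1)·1 + 1·1; (-1)·1 + 8·1 + (-3)·1; 1·1 + (-3)·1 + 7·1) = (3, 4, 5)
w2 = Sw1 = (3·3 + (-1)·4 + 1·5; (-1)·3 + 8·4 + (-3)·5; 1·3 + (-3)·4 + 7·5) = (10, 14, 26)
w3 = Sw2 = (42, 24, 150)
Ratio at component: 150 / 26 = 5.7692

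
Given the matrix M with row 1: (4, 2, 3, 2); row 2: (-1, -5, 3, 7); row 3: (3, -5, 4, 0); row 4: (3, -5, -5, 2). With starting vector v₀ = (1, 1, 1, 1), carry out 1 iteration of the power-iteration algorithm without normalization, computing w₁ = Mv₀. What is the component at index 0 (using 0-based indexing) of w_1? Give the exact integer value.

w1 = Mv₀ = (4·1 + 2·1 + 3·1 + 2·1; (-1)·1 + (-5)·1 + 3·1 + 7·1; 3·1 + (-5)·1 + 4·1 + 0·1; 3·1 + (-5)·1 + (-5)·1 + 2·1) = (11, 4, 2, -5)
The requested component of w1 is 11.

11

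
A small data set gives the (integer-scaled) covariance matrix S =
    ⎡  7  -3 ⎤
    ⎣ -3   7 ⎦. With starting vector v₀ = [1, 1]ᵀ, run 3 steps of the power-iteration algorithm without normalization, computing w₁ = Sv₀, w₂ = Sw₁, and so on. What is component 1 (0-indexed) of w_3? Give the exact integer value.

64

w1 = Sv₀ = (7·1 + (-3)·1; (-3)·1 + 7·1) = (4, 4)
w2 = Sw1 = (7·4 + (-3)·4; (-3)·4 + 7·4) = (16, 16)
w3 = Sw2 = (64, 64)
The requested component of w3 is 64.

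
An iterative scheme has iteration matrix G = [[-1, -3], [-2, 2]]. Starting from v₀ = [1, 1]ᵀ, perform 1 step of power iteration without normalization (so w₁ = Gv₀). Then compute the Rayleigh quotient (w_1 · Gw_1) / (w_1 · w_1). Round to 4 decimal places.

λ ≈ -1.0000

w1 = Gv₀ = (-4, 0)
Gw1 = (4, 8)
w1·Gw1 = (-4)·4 + 0·8 = -16; w1·w1 = (-4)·(-4) + 0·0 = 16
λ ≈ -16/16 = -1.0000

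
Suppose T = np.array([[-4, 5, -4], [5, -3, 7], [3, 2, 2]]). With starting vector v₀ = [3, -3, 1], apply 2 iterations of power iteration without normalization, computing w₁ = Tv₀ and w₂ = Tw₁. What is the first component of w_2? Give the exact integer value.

w1 = Tv₀ = ((-4)·3 + 5·(-3) + (-4)·1; 5·3 + (-3)·(-3) + 7·1; 3·3 + 2·(-3) + 2·1) = (-31, 31, 5)
w2 = Tw1 = ((-4)·(-31) + 5·31 + (-4)·5; 5·(-31) + (-3)·31 + 7·5; 3·(-31) + 2·31 + 2·5) = (259, -213, -21)
The requested component of w2 is 259.

259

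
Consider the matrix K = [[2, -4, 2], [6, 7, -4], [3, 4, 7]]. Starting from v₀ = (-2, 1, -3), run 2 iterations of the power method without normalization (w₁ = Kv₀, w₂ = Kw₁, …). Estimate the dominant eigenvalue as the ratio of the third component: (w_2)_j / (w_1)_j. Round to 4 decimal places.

λ ≈ 7.6087

w1 = Kv₀ = (2·(-2) + (-4)·1 + 2·(-3); 6·(-2) + 7·1 + (-4)·(-3); 3·(-2) + 4·1 + 7·(-3)) = (-14, 7, -23)
w2 = Kw1 = (2·(-14) + (-4)·7 + 2·(-23); 6·(-14) + 7·7 + (-4)·(-23); 3·(-14) + 4·7 + 7·(-23)) = (-102, 57, -175)
Ratio at component: -175 / -23 = 7.6087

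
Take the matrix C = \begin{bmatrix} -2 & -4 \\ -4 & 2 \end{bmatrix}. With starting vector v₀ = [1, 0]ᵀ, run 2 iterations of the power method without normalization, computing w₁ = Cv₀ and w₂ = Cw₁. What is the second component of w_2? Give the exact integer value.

w1 = Cv₀ = ((-2)·1 + (-4)·0; (-4)·1 + 2·0) = (-2, -4)
w2 = Cw1 = ((-2)·(-2) + (-4)·(-4); (-4)·(-2) + 2·(-4)) = (20, 0)
The requested component of w2 is 0.

0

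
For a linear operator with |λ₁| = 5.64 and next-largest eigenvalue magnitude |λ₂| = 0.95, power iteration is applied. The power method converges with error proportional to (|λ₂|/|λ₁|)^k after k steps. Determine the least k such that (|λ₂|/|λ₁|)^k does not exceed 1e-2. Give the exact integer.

3

|λ₂/λ₁| = 0.95/5.64 = 0.16844
Need k ≥ ln(1e-2) / ln(0.16844) = -4.6052 / -1.7812 ≈ 2.585
Smallest integer k satisfying the bound: 3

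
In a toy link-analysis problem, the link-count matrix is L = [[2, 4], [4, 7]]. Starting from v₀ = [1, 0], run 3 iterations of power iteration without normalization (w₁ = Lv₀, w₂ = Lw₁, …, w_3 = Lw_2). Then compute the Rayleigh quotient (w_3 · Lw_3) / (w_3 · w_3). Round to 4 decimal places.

9.2170

w1 = Lv₀ = (2, 4)
w2 = Lw1 = (20, 36)
w3 = Lw2 = (184, 332)
Lw3 = (1696, 3060)
w3·Lw3 = 184·1696 + 332·3060 = 1327984; w3·w3 = 184·184 + 332·332 = 144080
λ ≈ 1327984/144080 = 9.2170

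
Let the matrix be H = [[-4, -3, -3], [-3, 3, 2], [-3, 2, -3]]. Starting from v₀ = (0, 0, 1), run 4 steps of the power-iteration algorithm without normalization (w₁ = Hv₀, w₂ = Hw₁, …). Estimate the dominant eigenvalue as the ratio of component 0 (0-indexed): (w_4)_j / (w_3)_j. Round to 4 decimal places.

λ ≈ -5.3137

w1 = Hv₀ = ((-4)·0 + (-3)·0 + (-3)·1; (-3)·0 + 3·0 + 2·1; (-3)·0 + 2·0 + (-3)·1) = (-3, 2, -3)
w2 = Hw1 = ((-4)·(-3) + (-3)·2 + (-3)·(-3); (-3)·(-3) + 3·2 + 2·(-3); (-3)·(-3) + 2·2 + (-3)·(-3)) = (15, 9, 22)
w3 = Hw2 = (-153, 26, -93)
w4 = Hw3 = (813, 351, 790)
Ratio at component: 813 / -153 = -5.3137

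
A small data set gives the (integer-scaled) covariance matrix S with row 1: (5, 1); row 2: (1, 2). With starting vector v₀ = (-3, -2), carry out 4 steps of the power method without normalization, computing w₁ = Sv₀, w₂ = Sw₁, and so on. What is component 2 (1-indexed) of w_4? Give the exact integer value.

w1 = Sv₀ = (5·(-3) + 1·(-2); 1·(-3) + 2·(-2)) = (-17, -7)
w2 = Sw1 = (5·(-17) + 1·(-7); 1·(-17) + 2·(-7)) = (-92, -31)
w3 = Sw2 = (-491, -154)
w4 = Sw3 = (-2609, -799)
The requested component of w4 is -799.

-799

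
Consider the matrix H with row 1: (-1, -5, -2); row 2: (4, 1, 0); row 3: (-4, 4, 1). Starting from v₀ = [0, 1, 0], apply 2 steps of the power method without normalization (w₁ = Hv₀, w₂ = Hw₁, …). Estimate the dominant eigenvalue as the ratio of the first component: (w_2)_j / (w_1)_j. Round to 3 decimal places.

λ ≈ 1.600

w1 = Hv₀ = (-5, 1, 4)
w2 = Hw1 = (-8, -19, 28)
Ratio at component: -8 / -5 = 1.600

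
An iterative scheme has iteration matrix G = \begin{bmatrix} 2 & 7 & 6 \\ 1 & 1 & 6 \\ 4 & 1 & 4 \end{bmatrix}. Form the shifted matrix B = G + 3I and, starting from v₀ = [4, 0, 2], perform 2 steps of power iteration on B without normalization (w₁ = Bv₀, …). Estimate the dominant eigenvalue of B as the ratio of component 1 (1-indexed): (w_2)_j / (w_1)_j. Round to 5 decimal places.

μ ≈ 14.12500

B = G + 3I has rows (5, 7, 6); (1, 4, 6); (4, 1, 7)
w1 = Bv₀ = (5·4 + 7·0 + 6·2; 1·4 + 4·0 + 6·2; 4·4 + 1·0 + 7·2) = (32, 16, 30)
w2 = Bw1 = (5·32 + 7·16 + 6·30; 1·32 + 4·16 + 6·30; 4·32 + 1·16 + 7·30) = (452, 276, 354)
Ratio: 452/32 = 14.12500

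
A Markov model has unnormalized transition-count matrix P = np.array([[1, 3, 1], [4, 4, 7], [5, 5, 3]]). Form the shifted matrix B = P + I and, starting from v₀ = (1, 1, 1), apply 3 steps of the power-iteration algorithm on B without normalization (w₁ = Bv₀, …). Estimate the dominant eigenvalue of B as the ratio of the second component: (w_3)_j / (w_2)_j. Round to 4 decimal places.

μ ≈ 12.2178

B = P + I has rows (2, 3, 1); (4, 5, 7); (5, 5, 4)
w1 = Bv₀ = (2·1 + 3·1 + 1·1; 4·1 + 5·1 + 7·1; 5·1 + 5·1 + 4·1) = (6, 16, 14)
w2 = Bw1 = (2·6 + 3·16 + 1·14; 4·6 + 5·16 + 7·14; 5·6 + 5·16 + 4·14) = (74, 202, 166)
w3 = Bw2 = (920, 2468, 2044)
Ratio: 2468/202 = 12.2178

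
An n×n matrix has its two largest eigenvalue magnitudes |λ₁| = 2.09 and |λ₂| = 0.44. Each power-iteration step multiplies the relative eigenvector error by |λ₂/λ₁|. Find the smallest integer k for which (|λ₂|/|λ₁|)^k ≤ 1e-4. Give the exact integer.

|λ₂/λ₁| = 0.44/2.09 = 0.21053
Need k ≥ ln(1e-4) / ln(0.21053) = -9.2103 / -1.5581 ≈ 5.911
Smallest integer k satisfying the bound: 6

6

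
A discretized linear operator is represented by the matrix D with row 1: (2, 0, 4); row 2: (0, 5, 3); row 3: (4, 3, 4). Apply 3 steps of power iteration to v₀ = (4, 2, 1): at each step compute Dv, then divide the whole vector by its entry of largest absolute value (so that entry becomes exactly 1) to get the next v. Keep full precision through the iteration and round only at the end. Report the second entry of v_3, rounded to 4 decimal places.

Dv0 = (12.00000, 13.00000, 26.00000); divide by 26.00000 → v1 = (0.46154, 0.50000, 1.00000)
Dv1 = (4.92308, 5.50000, 7.34615); divide by 7.34615 → v2 = (0.67016, 0.74869, 1.00000)
Dv2 = (5.34031, 6.74346, 8.92670); divide by 8.92670 → v3 = (0.59824, 0.75543, 1.00000)
Requested entry of v3: 1288/1705 = 0.7554

0.7554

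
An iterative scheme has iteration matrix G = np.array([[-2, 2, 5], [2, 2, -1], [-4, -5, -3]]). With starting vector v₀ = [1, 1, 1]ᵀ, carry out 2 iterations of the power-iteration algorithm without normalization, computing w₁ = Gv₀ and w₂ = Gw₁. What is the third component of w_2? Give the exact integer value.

1

w1 = Gv₀ = ((-2)·1 + 2·1 + 5·1; 2·1 + 2·1 + (-1)·1; (-4)·1 + (-5)·1 + (-3)·1) = (5, 3, -12)
w2 = Gw1 = ((-2)·5 + 2·3 + 5·(-12); 2·5 + 2·3 + (-1)·(-12); (-4)·5 + (-5)·3 + (-3)·(-12)) = (-64, 28, 1)
The requested component of w2 is 1.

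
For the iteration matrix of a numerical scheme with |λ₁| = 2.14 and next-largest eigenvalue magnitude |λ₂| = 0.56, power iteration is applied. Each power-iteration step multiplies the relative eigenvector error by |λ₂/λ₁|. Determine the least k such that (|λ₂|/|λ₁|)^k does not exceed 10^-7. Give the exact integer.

|λ₂/λ₁| = 0.56/2.14 = 0.26168
Need k ≥ ln(10^-7) / ln(0.26168) = -16.1181 / -1.3406 ≈ 12.023
Smallest integer k satisfying the bound: 13

13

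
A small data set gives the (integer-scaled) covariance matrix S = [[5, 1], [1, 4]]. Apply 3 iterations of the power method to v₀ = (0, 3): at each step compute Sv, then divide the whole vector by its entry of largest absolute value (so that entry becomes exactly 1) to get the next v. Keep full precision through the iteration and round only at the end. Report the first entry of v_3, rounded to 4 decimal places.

0.8052

Sv0 = (3.00000, 12.00000); divide by 12.00000 → v1 = (0.25000, 1.00000)
Sv1 = (2.25000, 4.25000); divide by 4.25000 → v2 = (0.52941, 1.00000)
Sv2 = (3.64706, 4.52941); divide by 4.52941 → v3 = (0.80519, 1.00000)
Requested entry of v3: 186/231 = 0.8052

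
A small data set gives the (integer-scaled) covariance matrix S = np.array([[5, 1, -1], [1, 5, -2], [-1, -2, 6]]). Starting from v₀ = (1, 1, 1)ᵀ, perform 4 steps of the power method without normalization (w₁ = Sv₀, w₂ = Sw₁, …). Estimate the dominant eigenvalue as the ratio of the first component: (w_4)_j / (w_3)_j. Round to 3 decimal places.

6.007

w1 = Sv₀ = (5·1 + 1·1 + (-1)·1; 1·1 + 5·1 + (-2)·1; (-1)·1 + (-2)·1 + 6·1) = (5, 4, 3)
w2 = Sw1 = (5·5 + 1·4 + (-1)·3; 1·5 + 5·4 + (-2)·3; (-1)·5 + (-2)·4 + 6·3) = (26, 19, 5)
w3 = Sw2 = (144, 111, -34)
w4 = Sw3 = (865, 767, -570)
Ratio at component: 865 / 144 = 6.007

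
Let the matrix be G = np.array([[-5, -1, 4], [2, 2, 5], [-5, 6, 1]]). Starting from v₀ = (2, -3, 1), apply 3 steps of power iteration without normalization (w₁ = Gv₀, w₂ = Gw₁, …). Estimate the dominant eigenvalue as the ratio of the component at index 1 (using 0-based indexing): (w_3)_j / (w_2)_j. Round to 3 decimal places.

w1 = Gv₀ = ((-5)·2 + (-1)·(-3) + 4·1; 2·2 + 2·(-3) + 5·1; (-5)·2 + 6·(-3) + 1·1) = (-3, 3, -27)
w2 = Gw1 = ((-5)·(-3) + (-1)·3 + 4·(-27); 2·(-3) + 2·3 + 5·(-27); (-5)·(-3) + 6·3 + 1·(-27)) = (-96, -135, 6)
w3 = Gw2 = (639, -432, -324)
Ratio at component: -432 / -135 = 3.200

λ ≈ 3.200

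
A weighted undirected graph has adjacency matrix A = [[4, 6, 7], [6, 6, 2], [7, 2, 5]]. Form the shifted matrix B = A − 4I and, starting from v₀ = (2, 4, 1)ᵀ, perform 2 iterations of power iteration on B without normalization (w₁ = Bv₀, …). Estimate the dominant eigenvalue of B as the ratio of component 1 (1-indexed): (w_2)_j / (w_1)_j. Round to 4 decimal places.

B = A − 4I has rows (0, 6, 7); (6, 2, 2); (7, 2, 1)
w1 = Bv₀ = (31, 22, 23)
w2 = Bw1 = (293, 276, 284)
Ratio: 293/31 = 9.4516

μ ≈ 9.4516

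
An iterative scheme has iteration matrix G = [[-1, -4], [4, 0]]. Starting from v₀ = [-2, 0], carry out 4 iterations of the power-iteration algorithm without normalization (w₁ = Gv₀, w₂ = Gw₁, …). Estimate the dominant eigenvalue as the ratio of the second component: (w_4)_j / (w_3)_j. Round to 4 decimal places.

-2.0667

w1 = Gv₀ = (2, -8)
w2 = Gw1 = (30, 8)
w3 = Gw2 = (-62, 120)
w4 = Gw3 = (-418, -248)
Ratio at component: -248 / 120 = -2.0667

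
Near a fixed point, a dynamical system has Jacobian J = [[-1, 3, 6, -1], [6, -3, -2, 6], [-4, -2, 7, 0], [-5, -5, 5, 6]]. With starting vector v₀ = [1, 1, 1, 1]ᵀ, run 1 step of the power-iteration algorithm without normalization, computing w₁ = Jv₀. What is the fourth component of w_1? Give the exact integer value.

1

w1 = Jv₀ = ((-1)·1 + 3·1 + 6·1 + (-1)·1; 6·1 + (-3)·1 + (-2)·1 + 6·1; (-4)·1 + (-2)·1 + 7·1 + 0·1; (-5)·1 + (-5)·1 + 5·1 + 6·1) = (7, 7, 1, 1)
The requested component of w1 is 1.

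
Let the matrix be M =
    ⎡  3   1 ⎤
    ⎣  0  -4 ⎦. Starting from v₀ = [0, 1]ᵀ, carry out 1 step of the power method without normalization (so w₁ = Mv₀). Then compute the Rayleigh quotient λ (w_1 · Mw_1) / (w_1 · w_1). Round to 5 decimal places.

w1 = Mv₀ = (1, -4)
Mw1 = (-1, 16)
w1·Mw1 = 1·(-1) + (-4)·16 = -65; w1·w1 = 1·1 + (-4)·(-4) = 17
λ ≈ -65/17 = -3.82353

λ ≈ -3.82353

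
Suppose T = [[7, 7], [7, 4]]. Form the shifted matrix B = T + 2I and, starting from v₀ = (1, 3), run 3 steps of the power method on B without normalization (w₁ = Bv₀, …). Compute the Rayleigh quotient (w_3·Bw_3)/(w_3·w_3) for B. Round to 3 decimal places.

14.659

B = T + 2I has rows (9, 7); (7, 6)
w1 = Bv₀ = (9·1 + 7·3; 7·1 + 6·3) = (30, 25)
w2 = Bw1 = (9·30 + 7·25; 7·30 + 6·25) = (445, 360)
w3 = Bw2 = (6525, 5275)
Bw3 = (95650, 77325)
w3·Bw3 = 1032005625; w3·w3 = 70401250; μ ≈ 1032005625/70401250 = 14.659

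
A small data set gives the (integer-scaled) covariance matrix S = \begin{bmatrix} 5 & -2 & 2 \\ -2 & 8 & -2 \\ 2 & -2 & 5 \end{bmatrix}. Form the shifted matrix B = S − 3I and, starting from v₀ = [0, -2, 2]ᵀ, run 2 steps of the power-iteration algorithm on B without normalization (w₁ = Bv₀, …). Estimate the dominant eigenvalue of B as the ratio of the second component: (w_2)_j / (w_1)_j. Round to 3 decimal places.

B = S − 3I has rows (2, -2, 2); (-2, 5, -2); (2, -2, 2)
w1 = Bv₀ = (2·0 + (-2)·(-2) + 2·2; (-2)·0 + 5·(-2) + (-2)·2; 2·0 + (-2)·(-2) + 2·2) = (8, -14, 8)
w2 = Bw1 = (2·8 + (-2)·(-14) + 2·8; (-2)·8 + 5·(-14) + (-2)·8; 2·8 + (-2)·(-14) + 2·8) = (60, -102, 60)
Ratio: -102/-14 = 7.286

7.286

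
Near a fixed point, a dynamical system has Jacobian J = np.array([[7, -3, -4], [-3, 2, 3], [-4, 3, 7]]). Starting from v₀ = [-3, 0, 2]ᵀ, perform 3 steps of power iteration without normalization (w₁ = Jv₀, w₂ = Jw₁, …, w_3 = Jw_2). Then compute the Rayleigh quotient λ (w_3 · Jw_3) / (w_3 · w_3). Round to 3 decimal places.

λ ≈ 12.685

w1 = Jv₀ = (7·(-3) + (-3)·0 + (-4)·2; (-3)·(-3) + 2·0 + 3·2; (-4)·(-3) + 3·0 + 7·2) = (-29, 15, 26)
w2 = Jw1 = (7·(-29) + (-3)·15 + (-4)·26; (-3)·(-29) + 2·15 + 3·26; (-4)·(-29) + 3·15 + 7·26) = (-352, 195, 343)
w3 = Jw2 = (-4421, 2475, 4394)
Jw3 = (-55948, 31395, 55867)
w3·Jw3 = (-4421)·(-55948) + 2475·31395 + 4394·55867 = 570528331; w3·w3 = (-4421)·(-4421) + 2475·2475 + 4394·4394 = 44978102
λ ≈ 570528331/44978102 = 12.685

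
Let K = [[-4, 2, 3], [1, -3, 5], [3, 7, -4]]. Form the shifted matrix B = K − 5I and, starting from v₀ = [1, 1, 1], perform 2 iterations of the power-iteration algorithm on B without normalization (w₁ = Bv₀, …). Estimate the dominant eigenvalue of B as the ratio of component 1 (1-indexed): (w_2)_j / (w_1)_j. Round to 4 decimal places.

-8.7500

B = K − 5I has rows (-9, 2, 3); (1, -8, 5); (3, 7, -9)
w1 = Bv₀ = (-4, -2, 1)
w2 = Bw1 = (35, 17, -35)
Ratio: 35/-4 = -8.7500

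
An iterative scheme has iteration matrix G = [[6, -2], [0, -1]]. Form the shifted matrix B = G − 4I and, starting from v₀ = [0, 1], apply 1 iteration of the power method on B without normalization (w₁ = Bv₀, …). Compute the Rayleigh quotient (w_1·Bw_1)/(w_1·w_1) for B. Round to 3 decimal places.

μ ≈ -4.724

B = G − 4I has rows (2, -2); (0, -5)
w1 = Bv₀ = (2·0 + (-2)·1; 0·0 + (-5)·1) = (-2, -5)
Bw1 = (6, 25)
w1·Bw1 = -137; w1·w1 = 29; μ ≈ -137/29 = -4.724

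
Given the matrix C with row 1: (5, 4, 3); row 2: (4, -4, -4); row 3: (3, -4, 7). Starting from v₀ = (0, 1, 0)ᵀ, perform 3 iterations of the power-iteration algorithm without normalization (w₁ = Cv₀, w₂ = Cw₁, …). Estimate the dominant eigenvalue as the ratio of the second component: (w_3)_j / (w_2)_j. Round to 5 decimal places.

λ ≈ -4.66667

w1 = Cv₀ = (5·0 + 4·1 + 3·0; 4·0 + (-4)·1 + (-4)·0; 3·0 + (-4)·1 + 7·0) = (4, -4, -4)
w2 = Cw1 = (5·4 + 4·(-4) + 3·(-4); 4·4 + (-4)·(-4) + (-4)·(-4); 3·4 + (-4)·(-4) + 7·(-4)) = (-8, 48, 0)
w3 = Cw2 = (152, -224, -216)
Ratio at component: -224 / 48 = -4.66667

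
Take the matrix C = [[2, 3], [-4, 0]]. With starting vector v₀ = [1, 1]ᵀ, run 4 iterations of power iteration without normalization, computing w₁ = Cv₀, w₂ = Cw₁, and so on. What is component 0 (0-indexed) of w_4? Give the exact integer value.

-104

w1 = Cv₀ = (5, -4)
w2 = Cw1 = (-2, -20)
w3 = Cw2 = (-64, 8)
w4 = Cw3 = (-104, 256)
The requested component of w4 is -104.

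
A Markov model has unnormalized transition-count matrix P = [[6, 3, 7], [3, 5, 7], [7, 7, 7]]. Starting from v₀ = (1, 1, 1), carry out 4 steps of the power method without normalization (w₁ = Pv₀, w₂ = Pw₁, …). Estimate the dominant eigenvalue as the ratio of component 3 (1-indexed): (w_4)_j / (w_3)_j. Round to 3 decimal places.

17.681

w1 = Pv₀ = (16, 15, 21)
w2 = Pw1 = (288, 270, 364)
w3 = Pw2 = (5086, 4762, 6454)
w4 = Pw3 = (89980, 84246, 114114)
Ratio at component: 114114 / 6454 = 17.681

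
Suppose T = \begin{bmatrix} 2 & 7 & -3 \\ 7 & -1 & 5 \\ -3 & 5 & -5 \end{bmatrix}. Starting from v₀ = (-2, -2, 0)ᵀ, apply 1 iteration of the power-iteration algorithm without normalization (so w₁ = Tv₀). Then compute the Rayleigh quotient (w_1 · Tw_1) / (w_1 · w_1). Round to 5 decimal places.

w1 = Tv₀ = (2·(-2) + 7·(-2) + (-3)·0; 7·(-2) + (-1)·(-2) + 5·0; (-3)·(-2) + 5·(-2) + (-5)·0) = (-18, -12, -4)
Tw1 = (-108, -134, 14)
w1·Tw1 = (-18)·(-108) + (-12)·(-134) + (-4)·14 = 3496; w1·w1 = (-18)·(-18) + (-12)·(-12) + (-4)·(-4) = 484
λ ≈ 3496/484 = 7.22314

7.22314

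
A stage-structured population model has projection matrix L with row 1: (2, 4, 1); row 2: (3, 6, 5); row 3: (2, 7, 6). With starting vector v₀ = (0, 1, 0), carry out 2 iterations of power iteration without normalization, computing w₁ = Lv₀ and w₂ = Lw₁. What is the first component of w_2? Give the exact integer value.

w1 = Lv₀ = (2·0 + 4·1 + 1·0; 3·0 + 6·1 + 5·0; 2·0 + 7·1 + 6·0) = (4, 6, 7)
w2 = Lw1 = (2·4 + 4·6 + 1·7; 3·4 + 6·6 + 5·7; 2·4 + 7·6 + 6·7) = (39, 83, 92)
The requested component of w2 is 39.

39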